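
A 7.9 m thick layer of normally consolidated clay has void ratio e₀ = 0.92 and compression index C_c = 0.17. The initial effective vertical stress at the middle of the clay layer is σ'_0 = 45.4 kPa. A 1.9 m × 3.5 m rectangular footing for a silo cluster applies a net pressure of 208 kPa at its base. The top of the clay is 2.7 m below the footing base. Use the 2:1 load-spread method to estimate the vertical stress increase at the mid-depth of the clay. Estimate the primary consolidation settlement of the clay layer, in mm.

Mid-depth of clay below the footing base: z = 2.7 + 7.9/2 = 6.65 m.
Stress increase at mid-clay by the 2:1 spreading method:
Δσ = qBL/((B+z)(L+z)) = 208×1.9×3.5/((1.9+6.65)(3.5+6.65)) = 15.939 kPa
Final effective stress: σ'_f = σ'_0 + Δσ = 45.4 + 15.939 = 61.339 kPa.
Normally consolidated clay, so the full stress increment lies on the virgin compression line:
S_c = C_c·H/(1+e₀)·log₁₀(σ'_f/σ'_0) = 0.17×7.9/(1+0.92)×log₁₀(61.339/45.4)
    = 0.69948 × 0.13068 = 0.09141 m

S_c ≈ 91.4 mm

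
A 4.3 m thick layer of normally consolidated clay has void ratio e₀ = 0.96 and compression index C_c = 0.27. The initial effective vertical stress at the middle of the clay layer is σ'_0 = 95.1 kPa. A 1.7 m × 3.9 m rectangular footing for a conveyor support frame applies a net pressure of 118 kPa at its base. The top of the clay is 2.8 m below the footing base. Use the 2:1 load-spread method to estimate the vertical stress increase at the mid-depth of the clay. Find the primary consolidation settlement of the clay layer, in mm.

S_c ≈ 33.7 mm

Mid-depth of clay below the footing base: z = 2.8 + 4.3/2 = 4.95 m.
Stress increase at mid-clay by the 2:1 spreading method:
Δσ = qBL/((B+z)(L+z)) = 118×1.7×3.9/((1.7+4.95)(3.9+4.95)) = 13.293 kPa
Final effective stress: σ'_f = σ'_0 + Δσ = 95.1 + 13.293 = 108.39 kPa.
Normally consolidated clay, so the full stress increment lies on the virgin compression line:
S_c = C_c·H/(1+e₀)·log₁₀(σ'_f/σ'_0) = 0.27×4.3/(1+0.96)×log₁₀(108.39/95.1)
    = 0.59235 × 0.056809 = 0.03365 m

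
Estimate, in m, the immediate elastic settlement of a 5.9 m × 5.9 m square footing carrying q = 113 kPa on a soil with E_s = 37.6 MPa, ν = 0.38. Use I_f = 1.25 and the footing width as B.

S_e ≈ 0.019 m

Immediate (elastic) settlement: S_e = q·B·(1−ν²)/E_s · I_f.
E_s = 37.6 MPa = 37600 kPa.
S_e = 113 × 5.9 × (1 − 0.38²) / 37600 × 1.25
    = 113 × 5.9 × 0.8556 / 37600 × 1.25
    = 0.01896 m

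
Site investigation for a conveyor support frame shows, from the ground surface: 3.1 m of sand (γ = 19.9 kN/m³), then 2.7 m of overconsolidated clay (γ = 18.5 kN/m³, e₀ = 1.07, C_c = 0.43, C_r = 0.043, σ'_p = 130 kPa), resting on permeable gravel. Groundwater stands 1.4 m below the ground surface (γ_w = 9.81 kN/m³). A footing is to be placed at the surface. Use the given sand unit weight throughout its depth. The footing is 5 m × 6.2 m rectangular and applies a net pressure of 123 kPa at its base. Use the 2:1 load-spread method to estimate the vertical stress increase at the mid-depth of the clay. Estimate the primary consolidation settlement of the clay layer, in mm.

Mid-depth of clay below the ground surface: z = 3.1 + 2.7/2 = 4.45 m.
Total vertical stress at mid-clay: σ_v = 19.9×3.1 + 18.5×1.35 = 86.665 kPa.
Pore pressure: u = 9.81×(4.45 − 1.4) = 29.921 kPa.
Initial effective stress: σ'_0 = σ_v − u = 86.665 − 29.921 = 56.744 kPa.
Stress increase at mid-clay by the 2:1 spreading method:
Δσ = qBL/((B+z)(L+z)) = 123×5×6.2/((5+4.45)(6.2+4.45)) = 37.887 kPa
Final effective stress: σ'_f = 56.744 + 37.887 = 94.631 kPa.
σ'_f = 94.631 ≤ σ'_p = 130 kPa, so the clay remains overconsolidated and only the recompression index applies:
S_c = C_r·H/(1+e₀)·log₁₀(σ'_f/σ'_0) = 0.043×2.7/2.07×log₁₀(94.631/56.744)
    = 0.056085 × 0.22211 = 0.01246 m

S_c ≈ 12.5 mm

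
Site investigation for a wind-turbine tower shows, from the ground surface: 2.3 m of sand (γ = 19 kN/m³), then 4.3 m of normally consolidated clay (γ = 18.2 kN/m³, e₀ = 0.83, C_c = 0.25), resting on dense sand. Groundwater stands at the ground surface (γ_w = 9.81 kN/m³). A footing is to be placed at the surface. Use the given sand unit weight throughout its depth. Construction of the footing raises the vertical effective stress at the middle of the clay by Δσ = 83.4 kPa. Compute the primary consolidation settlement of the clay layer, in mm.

S_c ≈ 291 mm

Mid-depth of clay below the ground surface: z = 2.3 + 4.3/2 = 4.45 m.
Total vertical stress at mid-clay: σ_v = 19×2.3 + 18.2×2.15 = 82.83 kPa.
Pore pressure: u = 9.81×(4.45 − 0) = 43.655 kPa.
Initial effective stress: σ'_0 = σ_v − u = 82.83 − 43.655 = 39.175 kPa.
Final effective stress: σ'_f = σ'_0 + Δσ = 39.175 + 83.4 = 122.58 kPa.
Normally consolidated clay, so the full stress increment lies on the virgin compression line:
S_c = C_c·H/(1+e₀)·log₁₀(σ'_f/σ'_0) = 0.25×4.3/(1+0.83)×log₁₀(122.58/39.175)
    = 0.58743 × 0.49541 = 0.291 m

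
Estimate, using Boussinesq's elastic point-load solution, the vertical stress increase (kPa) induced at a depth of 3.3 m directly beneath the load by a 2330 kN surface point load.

Boussinesq vertical stress below a point load on an elastic half-space:
Δσ_z = 3P/(2πz²) · [1 + (r/z)²]^(−5/2)
r/z = 0/3.3 = 0; [1+(r/z)²]^(−5/2) = 1.
Δσ_z = 3×2330/(2π×3.3²) × 1 = 102.16 × 1 = 102.2 kPa

Δσ_z ≈ 102 kPa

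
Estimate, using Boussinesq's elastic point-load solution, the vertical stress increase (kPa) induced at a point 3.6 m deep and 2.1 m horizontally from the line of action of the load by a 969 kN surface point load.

Δσ_z ≈ 17.2 kPa

Boussinesq vertical stress below a point load on an elastic half-space:
Δσ_z = 3P/(2πz²) · [1 + (r/z)²]^(−5/2)
r/z = 2.1/3.6 = 0.58333; [1+(r/z)²]^(−5/2) = 0.48085.
Δσ_z = 3×969/(2π×3.6²) × 0.48085 = 35.699 × 0.48085 = 17.17 kPa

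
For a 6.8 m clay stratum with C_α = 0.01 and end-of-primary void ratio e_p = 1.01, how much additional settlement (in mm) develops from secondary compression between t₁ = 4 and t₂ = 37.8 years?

Secondary compression: S_s = C_α·H/(1+e_p)·log₁₀(t₂/t₁)
S_s = 0.01×6.8/(1+1.01)×log₁₀(37.8/4)
    = 0.03383 × 0.9754 = 0.033 m

S_s ≈ 33 mm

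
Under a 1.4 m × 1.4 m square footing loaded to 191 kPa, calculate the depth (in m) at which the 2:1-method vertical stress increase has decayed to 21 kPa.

z ≈ 2.82 m

2:1 spreading — at depth z the loaded area has grown by z in each plan dimension:
qB²/(B+z)² = Δσ_z ⇒ z = B(√(q/Δσ_z) − 1) = 1.4×(√(191/21) − 1) = 2.822 m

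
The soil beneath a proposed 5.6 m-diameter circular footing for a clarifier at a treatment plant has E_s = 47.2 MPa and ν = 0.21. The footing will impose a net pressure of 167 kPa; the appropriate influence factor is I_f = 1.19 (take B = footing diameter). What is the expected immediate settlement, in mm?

S_e ≈ 22.5 mm

Immediate (elastic) settlement: S_e = q·B·(1−ν²)/E_s · I_f.
E_s = 47.2 MPa = 47200 kPa.
S_e = 167 × 5.6 × (1 − 0.21²) / 47200 × 1.19
    = 167 × 5.6 × 0.9559 / 47200 × 1.19
    = 0.02254 m = 22.54 mm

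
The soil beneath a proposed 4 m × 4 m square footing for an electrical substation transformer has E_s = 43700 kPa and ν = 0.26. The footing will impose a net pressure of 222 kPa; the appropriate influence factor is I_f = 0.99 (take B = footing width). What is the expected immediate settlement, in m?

S_e ≈ 0.0188 m

Immediate (elastic) settlement: S_e = q·B·(1−ν²)/E_s · I_f.
S_e = 222 × 4 × (1 − 0.26²) / 43700 × 0.99
    = 222 × 4 × 0.9324 / 43700 × 0.99
    = 0.01876 m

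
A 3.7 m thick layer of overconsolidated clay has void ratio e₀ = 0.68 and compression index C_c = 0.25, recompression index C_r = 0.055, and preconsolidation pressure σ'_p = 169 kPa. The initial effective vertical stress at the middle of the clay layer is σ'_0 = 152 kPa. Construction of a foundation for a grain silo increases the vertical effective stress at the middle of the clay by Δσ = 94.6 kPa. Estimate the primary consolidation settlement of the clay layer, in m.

Final effective stress: σ'_f = 152 + 94.6 = 246.6 kPa.
σ'_f = 246.6 > σ'_p = 169 kPa, so the stress path crosses the preconsolidation pressure — recompression up to σ'_p, then virgin compression beyond:
S_c = H/(1+e₀)·[C_r·log₁₀(σ'_p/σ'_0) + C_c·log₁₀(σ'_f/σ'_p)]
    = 3.7/1.68 × [0.055×log₁₀(169/152) + 0.25×log₁₀(246.6/169)]
    = 2.2024 × [0.0025324 + 0.041027] = 0.09594 m

S_c ≈ 0.0959 m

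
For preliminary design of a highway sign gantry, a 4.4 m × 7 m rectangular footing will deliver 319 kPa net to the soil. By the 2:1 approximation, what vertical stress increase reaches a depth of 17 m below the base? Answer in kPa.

Δσ_z ≈ 19.1 kPa

By the 2:1 method the load spreads at 1 horizontal : 2 vertical, so at depth z the loaded area has grown by z in each plan dimension:
Δσ = qBL/((B+z)(L+z)) = 319×4.4×7/((4.4+17)(7+17)) = 19.13 kPa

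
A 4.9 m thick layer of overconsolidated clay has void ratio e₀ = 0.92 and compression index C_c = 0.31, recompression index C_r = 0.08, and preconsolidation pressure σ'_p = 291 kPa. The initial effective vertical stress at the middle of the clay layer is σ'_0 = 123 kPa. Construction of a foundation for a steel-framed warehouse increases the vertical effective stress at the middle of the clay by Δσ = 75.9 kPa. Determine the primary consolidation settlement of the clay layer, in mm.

S_c ≈ 42.6 mm

Final effective stress: σ'_f = 123 + 75.9 = 198.9 kPa.
σ'_f = 198.9 ≤ σ'_p = 291 kPa, so the clay remains overconsolidated and only the recompression index applies:
S_c = C_r·H/(1+e₀)·log₁₀(σ'_f/σ'_0) = 0.08×4.9/1.92×log₁₀(198.9/123)
    = 0.20417 × 0.20873 = 0.04262 m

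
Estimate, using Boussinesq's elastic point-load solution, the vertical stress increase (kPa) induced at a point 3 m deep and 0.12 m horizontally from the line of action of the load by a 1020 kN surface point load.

Boussinesq vertical stress below a point load on an elastic half-space:
Δσ_z = 3P/(2πz²) · [1 + (r/z)²]^(−5/2)
r/z = 0.12/3 = 0.04; [1+(r/z)²]^(−5/2) = 0.99601.
Δσ_z = 3×1020/(2π×3²) × 0.99601 = 54.113 × 0.99601 = 53.9 kPa

Δσ_z ≈ 53.9 kPa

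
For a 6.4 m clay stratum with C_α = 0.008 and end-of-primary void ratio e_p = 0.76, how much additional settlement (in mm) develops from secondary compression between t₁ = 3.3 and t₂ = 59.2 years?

Secondary compression: S_s = C_α·H/(1+e_p)·log₁₀(t₂/t₁)
S_s = 0.008×6.4/(1+0.76)×log₁₀(59.2/3.3)
    = 0.02909 × 1.254 = 0.03647 m

S_s ≈ 36.5 mm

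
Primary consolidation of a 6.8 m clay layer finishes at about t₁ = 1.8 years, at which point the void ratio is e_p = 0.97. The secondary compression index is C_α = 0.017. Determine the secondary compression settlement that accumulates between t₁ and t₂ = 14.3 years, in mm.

S_s ≈ 52.8 mm

Secondary compression: S_s = C_α·H/(1+e_p)·log₁₀(t₂/t₁)
S_s = 0.017×6.8/(1+0.97)×log₁₀(14.3/1.8)
    = 0.05868 × 0.9001 = 0.05282 m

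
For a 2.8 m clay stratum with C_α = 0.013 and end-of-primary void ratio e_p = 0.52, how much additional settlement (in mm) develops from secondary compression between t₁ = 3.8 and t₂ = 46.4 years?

S_s ≈ 26 mm

Secondary compression: S_s = C_α·H/(1+e_p)·log₁₀(t₂/t₁)
S_s = 0.013×2.8/(1+0.52)×log₁₀(46.4/3.8)
    = 0.02395 × 1.087 = 0.02602 m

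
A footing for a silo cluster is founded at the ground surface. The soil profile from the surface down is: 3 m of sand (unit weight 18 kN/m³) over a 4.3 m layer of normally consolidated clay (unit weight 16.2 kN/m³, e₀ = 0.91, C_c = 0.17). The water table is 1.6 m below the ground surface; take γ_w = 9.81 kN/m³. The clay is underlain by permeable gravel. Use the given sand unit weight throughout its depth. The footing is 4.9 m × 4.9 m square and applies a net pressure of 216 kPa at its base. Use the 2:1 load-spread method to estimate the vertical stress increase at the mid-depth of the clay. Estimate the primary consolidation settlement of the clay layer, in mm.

S_c ≈ 111 mm

Mid-depth of clay below the ground surface: z = 3 + 4.3/2 = 5.15 m.
Total vertical stress at mid-clay: σ_v = 18×3 + 16.2×2.15 = 88.83 kPa.
Pore pressure: u = 9.81×(5.15 − 1.6) = 34.825 kPa.
Initial effective stress: σ'_0 = σ_v − u = 88.83 − 34.825 = 54.005 kPa.
Stress increase at mid-clay by the 2:1 spreading method:
Δσ = qBL/((B+z)(L+z)) = 216×4.9×4.9/((4.9+5.15)(4.9+5.15)) = 51.347 kPa
Final effective stress: σ'_f = σ'_0 + Δσ = 54.005 + 51.347 = 105.35 kPa.
Normally consolidated clay, so the full stress increment lies on the virgin compression line:
S_c = C_c·H/(1+e₀)·log₁₀(σ'_f/σ'_0) = 0.17×4.3/(1+0.91)×log₁₀(105.35/54.005)
    = 0.38272 × 0.2902 = 0.1111 m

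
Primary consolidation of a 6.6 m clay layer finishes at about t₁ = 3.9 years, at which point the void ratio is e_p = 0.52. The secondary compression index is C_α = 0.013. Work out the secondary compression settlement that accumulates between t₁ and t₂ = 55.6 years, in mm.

S_s ≈ 65.1 mm

Secondary compression: S_s = C_α·H/(1+e_p)·log₁₀(t₂/t₁)
S_s = 0.013×6.6/(1+0.52)×log₁₀(55.6/3.9)
    = 0.05645 × 1.154 = 0.06514 m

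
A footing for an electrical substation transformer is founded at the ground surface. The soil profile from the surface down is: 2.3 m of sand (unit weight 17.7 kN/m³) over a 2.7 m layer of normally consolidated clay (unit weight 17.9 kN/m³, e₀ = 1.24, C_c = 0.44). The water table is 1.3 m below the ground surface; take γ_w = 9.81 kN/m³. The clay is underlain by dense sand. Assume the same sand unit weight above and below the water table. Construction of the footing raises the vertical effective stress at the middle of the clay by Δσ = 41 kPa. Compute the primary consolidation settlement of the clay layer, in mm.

Mid-depth of clay below the ground surface: z = 2.3 + 2.7/2 = 3.65 m.
Total vertical stress at mid-clay: σ_v = 17.7×2.3 + 17.9×1.35 = 64.875 kPa.
Pore pressure: u = 9.81×(3.65 − 1.3) = 23.054 kPa.
Initial effective stress: σ'_0 = σ_v − u = 64.875 − 23.054 = 41.821 kPa.
Final effective stress: σ'_f = σ'_0 + Δσ = 41.821 + 41 = 82.821 kPa.
Normally consolidated clay, so the full stress increment lies on the virgin compression line:
S_c = C_c·H/(1+e₀)·log₁₀(σ'_f/σ'_0) = 0.44×2.7/(1+1.24)×log₁₀(82.821/41.821)
    = 0.53036 × 0.29675 = 0.1574 m

S_c ≈ 157 mm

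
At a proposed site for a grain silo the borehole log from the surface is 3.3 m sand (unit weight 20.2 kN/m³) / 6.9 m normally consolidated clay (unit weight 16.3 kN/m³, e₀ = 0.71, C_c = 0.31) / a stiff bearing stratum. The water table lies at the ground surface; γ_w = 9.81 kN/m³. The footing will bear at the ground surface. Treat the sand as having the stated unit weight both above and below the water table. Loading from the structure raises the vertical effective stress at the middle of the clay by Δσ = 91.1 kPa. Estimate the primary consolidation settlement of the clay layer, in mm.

S_c ≈ 521 mm

Mid-depth of clay below the ground surface: z = 3.3 + 6.9/2 = 6.75 m.
Total vertical stress at mid-clay: σ_v = 20.2×3.3 + 16.3×3.45 = 122.9 kPa.
Pore pressure: u = 9.81×(6.75 − 0) = 66.218 kPa.
Initial effective stress: σ'_0 = σ_v − u = 122.9 − 66.218 = 56.682 kPa.
Final effective stress: σ'_f = σ'_0 + Δσ = 56.682 + 91.1 = 147.78 kPa.
Normally consolidated clay, so the full stress increment lies on the virgin compression line:
S_c = C_c·H/(1+e₀)·log₁₀(σ'_f/σ'_0) = 0.31×6.9/(1+0.71)×log₁₀(147.78/56.682)
    = 1.2509 × 0.41617 = 0.5206 m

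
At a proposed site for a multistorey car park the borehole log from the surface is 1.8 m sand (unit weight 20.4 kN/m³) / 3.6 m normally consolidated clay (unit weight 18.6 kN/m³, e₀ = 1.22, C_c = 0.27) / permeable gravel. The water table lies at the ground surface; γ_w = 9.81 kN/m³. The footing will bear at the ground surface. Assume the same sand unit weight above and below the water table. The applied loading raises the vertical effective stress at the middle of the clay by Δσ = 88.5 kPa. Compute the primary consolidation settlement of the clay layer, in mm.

S_c ≈ 240 mm

Mid-depth of clay below the ground surface: z = 1.8 + 3.6/2 = 3.6 m.
Total vertical stress at mid-clay: σ_v = 20.4×1.8 + 18.6×1.8 = 70.2 kPa.
Pore pressure: u = 9.81×(3.6 − 0) = 35.316 kPa.
Initial effective stress: σ'_0 = σ_v − u = 70.2 − 35.316 = 34.884 kPa.
Final effective stress: σ'_f = σ'_0 + Δσ = 34.884 + 88.5 = 123.38 kPa.
Normally consolidated clay, so the full stress increment lies on the virgin compression line:
S_c = C_c·H/(1+e₀)·log₁₀(σ'_f/σ'_0) = 0.27×3.6/(1+1.22)×log₁₀(123.38/34.884)
    = 0.43784 × 0.54862 = 0.2402 m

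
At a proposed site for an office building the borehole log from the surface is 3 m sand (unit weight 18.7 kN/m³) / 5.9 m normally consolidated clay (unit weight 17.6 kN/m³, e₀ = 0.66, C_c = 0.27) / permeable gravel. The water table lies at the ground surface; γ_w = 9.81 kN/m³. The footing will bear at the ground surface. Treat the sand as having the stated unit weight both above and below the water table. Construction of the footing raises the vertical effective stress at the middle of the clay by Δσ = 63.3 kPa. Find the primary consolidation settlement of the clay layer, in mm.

S_c ≈ 343 mm

Mid-depth of clay below the ground surface: z = 3 + 5.9/2 = 5.95 m.
Total vertical stress at mid-clay: σ_v = 18.7×3 + 17.6×2.95 = 108.02 kPa.
Pore pressure: u = 9.81×(5.95 − 0) = 58.37 kPa.
Initial effective stress: σ'_0 = σ_v − u = 108.02 − 58.37 = 49.65 kPa.
Final effective stress: σ'_f = σ'_0 + Δσ = 49.65 + 63.3 = 112.95 kPa.
Normally consolidated clay, so the full stress increment lies on the virgin compression line:
S_c = C_c·H/(1+e₀)·log₁₀(σ'_f/σ'_0) = 0.27×5.9/(1+0.66)×log₁₀(112.95/49.65)
    = 0.95964 × 0.35697 = 0.3426 m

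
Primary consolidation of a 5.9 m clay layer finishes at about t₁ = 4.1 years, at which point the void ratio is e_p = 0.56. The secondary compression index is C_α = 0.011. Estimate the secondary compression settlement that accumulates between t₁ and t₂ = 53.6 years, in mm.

S_s ≈ 46.4 mm

Secondary compression: S_s = C_α·H/(1+e_p)·log₁₀(t₂/t₁)
S_s = 0.011×5.9/(1+0.56)×log₁₀(53.6/4.1)
    = 0.0416 × 1.116 = 0.04644 m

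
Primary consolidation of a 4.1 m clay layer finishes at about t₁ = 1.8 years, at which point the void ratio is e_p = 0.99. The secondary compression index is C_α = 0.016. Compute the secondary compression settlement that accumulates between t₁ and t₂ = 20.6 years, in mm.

Secondary compression: S_s = C_α·H/(1+e_p)·log₁₀(t₂/t₁)
S_s = 0.016×4.1/(1+0.99)×log₁₀(20.6/1.8)
    = 0.03296 × 1.059 = 0.0349 m

S_s ≈ 34.9 mm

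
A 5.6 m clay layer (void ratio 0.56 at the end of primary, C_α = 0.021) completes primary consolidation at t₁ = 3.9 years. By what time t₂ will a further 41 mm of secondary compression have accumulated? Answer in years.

t₂ ≈ 13.6 years

S_s = C_α·H/(1+e_p)·log₁₀(t₂/t₁) ⇒ log₁₀(t₂/t₁) = S_s·(1+e_p)/(C_α·H).
log₁₀(t₂/t₁) = 0.041 × (1+0.56) / (0.021×5.6) = 0.5439
t₂ = t₁ × 10^0.5439 = 3.9 × 3.498 = 13.64 years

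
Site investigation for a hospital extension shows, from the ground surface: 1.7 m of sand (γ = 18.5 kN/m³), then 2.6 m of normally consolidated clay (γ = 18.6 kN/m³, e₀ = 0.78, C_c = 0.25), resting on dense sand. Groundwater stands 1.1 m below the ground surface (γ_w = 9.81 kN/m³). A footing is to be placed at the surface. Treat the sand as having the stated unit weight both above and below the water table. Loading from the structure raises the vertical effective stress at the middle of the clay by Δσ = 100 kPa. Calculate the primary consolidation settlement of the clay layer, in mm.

Mid-depth of clay below the ground surface: z = 1.7 + 2.6/2 = 3 m.
Total vertical stress at mid-clay: σ_v = 18.5×1.7 + 18.6×1.3 = 55.63 kPa.
Pore pressure: u = 9.81×(3 − 1.1) = 18.639 kPa.
Initial effective stress: σ'_0 = σ_v − u = 55.63 − 18.639 = 36.991 kPa.
Final effective stress: σ'_f = σ'_0 + Δσ = 36.991 + 100 = 136.99 kPa.
Normally consolidated clay, so the full stress increment lies on the virgin compression line:
S_c = C_c·H/(1+e₀)·log₁₀(σ'_f/σ'_0) = 0.25×2.6/(1+0.78)×log₁₀(136.99/36.991)
    = 0.36517 × 0.56859 = 0.2076 m

S_c ≈ 208 mm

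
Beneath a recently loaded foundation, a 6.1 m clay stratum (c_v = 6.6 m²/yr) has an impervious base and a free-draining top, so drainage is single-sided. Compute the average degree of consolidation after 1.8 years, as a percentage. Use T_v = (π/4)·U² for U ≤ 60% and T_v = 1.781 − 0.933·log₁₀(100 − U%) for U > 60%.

U ≈ 63.1 %

Drainage path length: H_d = H = 6.1 m (single drainage).
T_v = c_v·t/H_d² = 6.6×1.8/6.1² = 0.31927.
T_v = 0.31927 corresponds to the U > 60% branch:
U = 1 − 10^((1.781 − T_v)/0.933)/100 = 0.6313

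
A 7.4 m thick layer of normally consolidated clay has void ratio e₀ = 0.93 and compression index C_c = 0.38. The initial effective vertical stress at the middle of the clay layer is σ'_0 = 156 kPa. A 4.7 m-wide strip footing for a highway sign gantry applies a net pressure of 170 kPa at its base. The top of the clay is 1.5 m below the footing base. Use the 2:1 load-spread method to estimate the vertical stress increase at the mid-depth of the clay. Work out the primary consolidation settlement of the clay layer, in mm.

S_c ≈ 264 mm

Mid-depth of clay below the footing base: z = 1.5 + 7.4/2 = 5.2 m.
Stress increase at mid-clay by the 2:1 spreading method:
Δσ = qB/(B+z) = 170×4.7/(4.7+5.2) = 80.707 kPa
Final effective stress: σ'_f = σ'_0 + Δσ = 156 + 80.707 = 236.71 kPa.
Normally consolidated clay, so the full stress increment lies on the virgin compression line:
S_c = C_c·H/(1+e₀)·log₁₀(σ'_f/σ'_0) = 0.38×7.4/(1+0.93)×log₁₀(236.71/156)
    = 1.457 × 0.18109 = 0.2638 m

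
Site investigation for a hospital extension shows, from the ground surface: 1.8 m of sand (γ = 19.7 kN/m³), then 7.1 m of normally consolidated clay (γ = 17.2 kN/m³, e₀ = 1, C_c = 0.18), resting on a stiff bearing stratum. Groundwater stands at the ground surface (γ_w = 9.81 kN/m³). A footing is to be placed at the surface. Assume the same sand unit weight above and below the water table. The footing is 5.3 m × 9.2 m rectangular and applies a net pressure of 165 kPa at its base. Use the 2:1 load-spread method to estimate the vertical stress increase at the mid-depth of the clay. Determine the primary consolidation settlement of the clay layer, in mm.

Mid-depth of clay below the ground surface: z = 1.8 + 7.1/2 = 5.35 m.
Total vertical stress at mid-clay: σ_v = 19.7×1.8 + 17.2×3.55 = 96.52 kPa.
Pore pressure: u = 9.81×(5.35 − 0) = 52.483 kPa.
Initial effective stress: σ'_0 = σ_v − u = 96.52 − 52.483 = 44.037 kPa.
Stress increase at mid-clay by the 2:1 spreading method:
Δσ = qBL/((B+z)(L+z)) = 165×5.3×9.2/((5.3+5.35)(9.2+5.35)) = 51.92 kPa
Final effective stress: σ'_f = σ'_0 + Δσ = 44.037 + 51.92 = 95.957 kPa.
Normally consolidated clay, so the full stress increment lies on the virgin compression line:
S_c = C_c·H/(1+e₀)·log₁₀(σ'_f/σ'_0) = 0.18×7.1/(1+1)×log₁₀(95.957/44.037)
    = 0.639 × 0.33826 = 0.2161 m

S_c ≈ 216 mm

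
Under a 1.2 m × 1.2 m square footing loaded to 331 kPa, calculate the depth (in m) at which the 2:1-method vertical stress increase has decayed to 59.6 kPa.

2:1 spreading — at depth z the loaded area has grown by z in each plan dimension:
qB²/(B+z)² = Δσ_z ⇒ z = B(√(q/Δσ_z) − 1) = 1.2×(√(331/59.6) − 1) = 1.628 m

z ≈ 1.63 m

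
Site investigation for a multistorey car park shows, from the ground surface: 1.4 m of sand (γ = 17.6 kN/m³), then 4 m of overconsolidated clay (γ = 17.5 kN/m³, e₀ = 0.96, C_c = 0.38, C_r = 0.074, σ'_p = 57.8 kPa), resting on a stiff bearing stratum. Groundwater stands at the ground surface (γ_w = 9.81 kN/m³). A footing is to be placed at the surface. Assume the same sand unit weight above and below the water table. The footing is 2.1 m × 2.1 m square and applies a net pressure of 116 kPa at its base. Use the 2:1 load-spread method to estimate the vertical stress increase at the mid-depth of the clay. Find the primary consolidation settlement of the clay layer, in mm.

S_c ≈ 32.6 mm

Mid-depth of clay below the ground surface: z = 1.4 + 4/2 = 3.4 m.
Total vertical stress at mid-clay: σ_v = 17.6×1.4 + 17.5×2 = 59.64 kPa.
Pore pressure: u = 9.81×(3.4 − 0) = 33.354 kPa.
Initial effective stress: σ'_0 = σ_v − u = 59.64 − 33.354 = 26.286 kPa.
Stress increase at mid-clay by the 2:1 spreading method:
Δσ = qBL/((B+z)(L+z)) = 116×2.1×2.1/((2.1+3.4)(2.1+3.4)) = 16.911 kPa
Final effective stress: σ'_f = 26.286 + 16.911 = 43.197 kPa.
σ'_f = 43.197 ≤ σ'_p = 57.8 kPa, so the clay remains overconsolidated and only the recompression index applies:
S_c = C_r·H/(1+e₀)·log₁₀(σ'_f/σ'_0) = 0.074×4/1.96×log₁₀(43.197/26.286)
    = 0.15102 × 0.21573 = 0.03258 m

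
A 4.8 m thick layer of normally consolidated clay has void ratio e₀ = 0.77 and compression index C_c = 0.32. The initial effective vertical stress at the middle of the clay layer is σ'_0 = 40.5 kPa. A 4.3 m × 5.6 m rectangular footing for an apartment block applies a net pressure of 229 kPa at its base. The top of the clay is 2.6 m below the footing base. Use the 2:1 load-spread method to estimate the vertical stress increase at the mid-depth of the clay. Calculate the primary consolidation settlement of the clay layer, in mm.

Mid-depth of clay below the footing base: z = 2.6 + 4.8/2 = 5 m.
Stress increase at mid-clay by the 2:1 spreading method:
Δσ = qBL/((B+z)(L+z)) = 229×4.3×5.6/((4.3+5)(5.6+5)) = 55.938 kPa
Final effective stress: σ'_f = σ'_0 + Δσ = 40.5 + 55.938 = 96.438 kPa.
Normally consolidated clay, so the full stress increment lies on the virgin compression line:
S_c = C_c·H/(1+e₀)·log₁₀(σ'_f/σ'_0) = 0.32×4.8/(1+0.77)×log₁₀(96.438/40.5)
    = 0.8678 × 0.37679 = 0.327 m

S_c ≈ 327 mm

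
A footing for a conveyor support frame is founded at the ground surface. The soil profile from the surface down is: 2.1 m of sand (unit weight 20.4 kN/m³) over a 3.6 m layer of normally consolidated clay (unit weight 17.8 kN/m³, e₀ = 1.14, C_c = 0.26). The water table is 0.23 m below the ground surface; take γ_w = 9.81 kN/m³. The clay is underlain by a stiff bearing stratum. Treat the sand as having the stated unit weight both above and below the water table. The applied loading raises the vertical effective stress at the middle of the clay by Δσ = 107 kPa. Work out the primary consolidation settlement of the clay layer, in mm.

S_c ≈ 251 mm

Mid-depth of clay below the ground surface: z = 2.1 + 3.6/2 = 3.9 m.
Total vertical stress at mid-clay: σ_v = 20.4×2.1 + 17.8×1.8 = 74.88 kPa.
Pore pressure: u = 9.81×(3.9 − 0.23) = 36.003 kPa.
Initial effective stress: σ'_0 = σ_v − u = 74.88 − 36.003 = 38.877 kPa.
Final effective stress: σ'_f = σ'_0 + Δσ = 38.877 + 107 = 145.88 kPa.
Normally consolidated clay, so the full stress increment lies on the virgin compression line:
S_c = C_c·H/(1+e₀)·log₁₀(σ'_f/σ'_0) = 0.26×3.6/(1+1.14)×log₁₀(145.88/38.877)
    = 0.43738 × 0.5743 = 0.2512 m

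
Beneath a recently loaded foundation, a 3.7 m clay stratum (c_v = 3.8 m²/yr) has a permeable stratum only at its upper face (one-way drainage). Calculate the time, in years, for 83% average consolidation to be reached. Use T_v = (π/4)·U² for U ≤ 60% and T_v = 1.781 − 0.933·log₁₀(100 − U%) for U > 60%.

Drainage path length: H_d = H = 3.7 m (single drainage).
U > 60%: T_v = 1.781 − 0.933·log₁₀(100 − 83) = 0.63299.
t = T_v·H_d²/c_v = 0.63299×3.7²/3.8 = 2.28 years.

t ≈ 2.28 years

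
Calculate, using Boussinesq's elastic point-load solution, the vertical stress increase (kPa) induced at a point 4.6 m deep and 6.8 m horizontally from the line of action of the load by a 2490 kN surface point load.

Δσ_z ≈ 3.1 kPa

Boussinesq vertical stress below a point load on an elastic half-space:
Δσ_z = 3P/(2πz²) · [1 + (r/z)²]^(−5/2)
r/z = 6.8/4.6 = 1.4783; [1+(r/z)²]^(−5/2) = 0.055225.
Δσ_z = 3×2490/(2π×4.6²) × 0.055225 = 56.186 × 0.055225 = 3.103 kPa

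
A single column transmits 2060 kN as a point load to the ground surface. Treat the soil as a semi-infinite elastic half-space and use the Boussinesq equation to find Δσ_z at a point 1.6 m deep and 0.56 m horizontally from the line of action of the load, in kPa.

Δσ_z ≈ 288 kPa

Boussinesq vertical stress below a point load on an elastic half-space:
Δσ_z = 3P/(2πz²) · [1 + (r/z)²]^(−5/2)
r/z = 0.56/1.6 = 0.35; [1+(r/z)²]^(−5/2) = 0.74909.
Δσ_z = 3×2060/(2π×1.6²) × 0.74909 = 384.21 × 0.74909 = 287.8 kPa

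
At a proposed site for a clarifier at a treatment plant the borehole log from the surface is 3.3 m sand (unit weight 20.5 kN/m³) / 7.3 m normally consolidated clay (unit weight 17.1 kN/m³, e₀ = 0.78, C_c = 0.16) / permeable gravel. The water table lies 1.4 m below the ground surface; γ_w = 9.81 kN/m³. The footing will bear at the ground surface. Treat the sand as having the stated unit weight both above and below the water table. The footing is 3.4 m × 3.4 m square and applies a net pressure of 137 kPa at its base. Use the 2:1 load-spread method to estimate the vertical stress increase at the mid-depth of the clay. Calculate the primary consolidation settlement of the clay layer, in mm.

Mid-depth of clay below the ground surface: z = 3.3 + 7.3/2 = 6.95 m.
Total vertical stress at mid-clay: σ_v = 20.5×3.3 + 17.1×3.65 = 130.06 kPa.
Pore pressure: u = 9.81×(6.95 − 1.4) = 54.446 kPa.
Initial effective stress: σ'_0 = σ_v − u = 130.06 − 54.446 = 75.614 kPa.
Stress increase at mid-clay by the 2:1 spreading method:
Δσ = qBL/((B+z)(L+z)) = 137×3.4×3.4/((3.4+6.95)(3.4+6.95)) = 14.784 kPa
Final effective stress: σ'_f = σ'_0 + Δσ = 75.614 + 14.784 = 90.398 kPa.
Normally consolidated clay, so the full stress increment lies on the virgin compression line:
S_c = C_c·H/(1+e₀)·log₁₀(σ'_f/σ'_0) = 0.16×7.3/(1+0.78)×log₁₀(90.398/75.614)
    = 0.65618 × 0.077557 = 0.05089 m

S_c ≈ 50.9 mm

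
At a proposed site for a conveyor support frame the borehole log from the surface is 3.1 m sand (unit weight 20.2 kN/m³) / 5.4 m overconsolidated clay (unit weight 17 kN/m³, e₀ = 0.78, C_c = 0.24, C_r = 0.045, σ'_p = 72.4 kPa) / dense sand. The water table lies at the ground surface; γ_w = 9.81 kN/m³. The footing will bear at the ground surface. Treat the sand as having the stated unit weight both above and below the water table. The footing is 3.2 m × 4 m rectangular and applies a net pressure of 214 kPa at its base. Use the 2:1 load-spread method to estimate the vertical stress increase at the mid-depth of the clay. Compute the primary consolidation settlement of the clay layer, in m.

S_c ≈ 0.062 m

Mid-depth of clay below the ground surface: z = 3.1 + 5.4/2 = 5.8 m.
Total vertical stress at mid-clay: σ_v = 20.2×3.1 + 17×2.7 = 108.52 kPa.
Pore pressure: u = 9.81×(5.8 − 0) = 56.898 kPa.
Initial effective stress: σ'_0 = σ_v − u = 108.52 − 56.898 = 51.622 kPa.
Stress increase at mid-clay by the 2:1 spreading method:
Δσ = qBL/((B+z)(L+z)) = 214×3.2×4/((3.2+5.8)(4+5.8)) = 31.057 kPa
Final effective stress: σ'_f = 51.622 + 31.057 = 82.679 kPa.
σ'_f = 82.679 > σ'_p = 72.4 kPa, so the stress path crosses the preconsolidation pressure — recompression up to σ'_p, then virgin compression beyond:
S_c = H/(1+e₀)·[C_r·log₁₀(σ'_p/σ'_0) + C_c·log₁₀(σ'_f/σ'_p)]
    = 5.4/1.78 × [0.045×log₁₀(72.4/51.622) + 0.24×log₁₀(82.679/72.4)]
    = 3.0337 × [0.0066107 + 0.013838] = 0.06204 m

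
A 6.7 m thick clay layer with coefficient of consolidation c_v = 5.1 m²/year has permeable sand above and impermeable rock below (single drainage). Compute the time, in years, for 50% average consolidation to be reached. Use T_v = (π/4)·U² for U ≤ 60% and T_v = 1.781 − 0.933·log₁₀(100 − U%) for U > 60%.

t ≈ 1.73 years

Drainage path length: H_d = H = 6.7 m (single drainage).
U ≤ 60%: T_v = (π/4)·U² = (π/4)×0.5² = 0.19635.
t = T_v·H_d²/c_v = 0.19635×6.7²/5.1 = 1.728 years.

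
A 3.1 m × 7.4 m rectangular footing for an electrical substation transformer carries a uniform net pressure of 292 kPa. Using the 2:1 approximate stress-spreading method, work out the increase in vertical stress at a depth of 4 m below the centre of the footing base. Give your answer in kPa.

By the 2:1 method the load spreads at 1 horizontal : 2 vertical, so at depth z the loaded area has grown by z in each plan dimension:
Δσ = qBL/((B+z)(L+z)) = 292×3.1×7.4/((3.1+4)(7.4+4)) = 82.759 kPa

Δσ_z ≈ 82.8 kPa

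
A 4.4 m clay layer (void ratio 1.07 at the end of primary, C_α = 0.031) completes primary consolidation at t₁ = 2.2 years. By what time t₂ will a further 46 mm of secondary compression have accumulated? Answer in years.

t₂ ≈ 11 years

S_s = C_α·H/(1+e_p)·log₁₀(t₂/t₁) ⇒ log₁₀(t₂/t₁) = S_s·(1+e_p)/(C_α·H).
log₁₀(t₂/t₁) = 0.046 × (1+1.07) / (0.031×4.4) = 0.6981
t₂ = t₁ × 10^0.6981 = 2.2 × 4.99 = 10.98 years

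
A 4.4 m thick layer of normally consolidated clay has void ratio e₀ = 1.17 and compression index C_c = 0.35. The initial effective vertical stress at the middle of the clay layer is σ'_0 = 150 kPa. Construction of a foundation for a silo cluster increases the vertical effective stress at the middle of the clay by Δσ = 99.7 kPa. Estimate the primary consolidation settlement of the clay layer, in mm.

S_c ≈ 157 mm

Final effective stress: σ'_f = σ'_0 + Δσ = 150 + 99.7 = 249.7 kPa.
Normally consolidated clay, so the full stress increment lies on the virgin compression line:
S_c = C_c·H/(1+e₀)·log₁₀(σ'_f/σ'_0) = 0.35×4.4/(1+1.17)×log₁₀(249.7/150)
    = 0.70968 × 0.22133 = 0.1571 m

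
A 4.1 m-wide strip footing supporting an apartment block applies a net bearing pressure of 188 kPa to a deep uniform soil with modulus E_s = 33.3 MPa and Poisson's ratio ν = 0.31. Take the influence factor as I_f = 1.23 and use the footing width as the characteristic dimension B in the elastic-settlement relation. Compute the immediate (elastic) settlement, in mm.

Immediate (elastic) settlement: S_e = q·B·(1−ν²)/E_s · I_f.
E_s = 33.3 MPa = 33300 kPa.
S_e = 188 × 4.1 × (1 − 0.31²) / 33300 × 1.23
    = 188 × 4.1 × 0.9039 / 33300 × 1.23
    = 0.02573 m = 25.73 mm

S_e ≈ 25.7 mm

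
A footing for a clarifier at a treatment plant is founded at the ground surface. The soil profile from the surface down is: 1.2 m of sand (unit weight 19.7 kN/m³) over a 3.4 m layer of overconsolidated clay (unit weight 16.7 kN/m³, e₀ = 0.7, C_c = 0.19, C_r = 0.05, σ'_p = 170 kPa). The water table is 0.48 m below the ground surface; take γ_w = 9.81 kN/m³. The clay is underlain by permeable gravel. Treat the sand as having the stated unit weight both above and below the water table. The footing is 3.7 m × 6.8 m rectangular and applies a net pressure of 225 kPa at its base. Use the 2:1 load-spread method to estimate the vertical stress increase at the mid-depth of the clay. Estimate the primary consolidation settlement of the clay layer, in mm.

S_c ≈ 61.6 mm

Mid-depth of clay below the ground surface: z = 1.2 + 3.4/2 = 2.9 m.
Total vertical stress at mid-clay: σ_v = 19.7×1.2 + 16.7×1.7 = 52.03 kPa.
Pore pressure: u = 9.81×(2.9 − 0.48) = 23.74 kPa.
Initial effective stress: σ'_0 = σ_v − u = 52.03 − 23.74 = 28.29 kPa.
Stress increase at mid-clay by the 2:1 spreading method:
Δσ = qBL/((B+z)(L+z)) = 225×3.7×6.8/((3.7+2.9)(6.8+2.9)) = 88.425 kPa
Final effective stress: σ'_f = 28.29 + 88.425 = 116.72 kPa.
σ'_f = 116.72 ≤ σ'_p = 170 kPa, so the clay remains overconsolidated and only the recompression index applies:
S_c = C_r·H/(1+e₀)·log₁₀(σ'_f/σ'_0) = 0.05×3.4/1.7×log₁₀(116.72/28.29)
    = 0.1 × 0.61551 = 0.06155 m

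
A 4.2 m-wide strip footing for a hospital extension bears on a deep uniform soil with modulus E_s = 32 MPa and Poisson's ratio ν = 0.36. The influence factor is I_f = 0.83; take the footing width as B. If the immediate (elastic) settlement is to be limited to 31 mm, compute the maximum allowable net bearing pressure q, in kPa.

q ≈ 327 kPa

E_s = 32 MPa = 32000 kPa.
S_e = q·B·(1−ν²)/E_s · I_f  ⇒  q = S_e·E_s / (B·(1−ν²)·I_f).
q = 0.031 × 32000 / (4.2 × 0.8704 × 0.83) = 326.9 kPa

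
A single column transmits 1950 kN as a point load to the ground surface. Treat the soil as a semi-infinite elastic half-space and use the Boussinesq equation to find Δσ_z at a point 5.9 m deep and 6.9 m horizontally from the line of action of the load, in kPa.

Δσ_z ≈ 3.1 kPa

Boussinesq vertical stress below a point load on an elastic half-space:
Δσ_z = 3P/(2πz²) · [1 + (r/z)²]^(−5/2)
r/z = 6.9/5.9 = 1.1695; [1+(r/z)²]^(−5/2) = 0.11593.
Δσ_z = 3×1950/(2π×5.9²) × 0.11593 = 26.747 × 0.11593 = 3.101 kPa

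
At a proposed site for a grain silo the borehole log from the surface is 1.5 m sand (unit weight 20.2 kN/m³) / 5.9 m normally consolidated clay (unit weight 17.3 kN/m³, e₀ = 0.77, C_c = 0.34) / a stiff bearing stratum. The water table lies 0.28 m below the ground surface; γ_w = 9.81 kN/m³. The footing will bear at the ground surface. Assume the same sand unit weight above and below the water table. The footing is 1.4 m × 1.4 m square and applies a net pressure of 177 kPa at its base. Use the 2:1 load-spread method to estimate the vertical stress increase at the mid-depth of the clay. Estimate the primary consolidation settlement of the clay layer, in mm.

S_c ≈ 110 mm

Mid-depth of clay below the ground surface: z = 1.5 + 5.9/2 = 4.45 m.
Total vertical stress at mid-clay: σ_v = 20.2×1.5 + 17.3×2.95 = 81.335 kPa.
Pore pressure: u = 9.81×(4.45 − 0.28) = 40.908 kPa.
Initial effective stress: σ'_0 = σ_v − u = 81.335 − 40.908 = 40.427 kPa.
Stress increase at mid-clay by the 2:1 spreading method:
Δσ = qBL/((B+z)(L+z)) = 177×1.4×1.4/((1.4+4.45)(1.4+4.45)) = 10.137 kPa
Final effective stress: σ'_f = σ'_0 + Δσ = 40.427 + 10.137 = 50.564 kPa.
Normally consolidated clay, so the full stress increment lies on the virgin compression line:
S_c = C_c·H/(1+e₀)·log₁₀(σ'_f/σ'_0) = 0.34×5.9/(1+0.77)×log₁₀(50.564/40.427)
    = 1.1333 × 0.09717 = 0.1101 m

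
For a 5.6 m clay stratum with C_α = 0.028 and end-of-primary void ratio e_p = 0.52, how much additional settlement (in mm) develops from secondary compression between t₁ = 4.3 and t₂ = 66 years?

Secondary compression: S_s = C_α·H/(1+e_p)·log₁₀(t₂/t₁)
S_s = 0.028×5.6/(1+0.52)×log₁₀(66/4.3)
    = 0.1032 × 1.186 = 0.1224 m

S_s ≈ 122 mm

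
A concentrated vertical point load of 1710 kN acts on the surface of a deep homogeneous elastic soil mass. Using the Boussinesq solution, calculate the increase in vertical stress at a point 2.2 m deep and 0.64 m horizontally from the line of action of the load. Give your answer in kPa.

Δσ_z ≈ 138 kPa

Boussinesq vertical stress below a point load on an elastic half-space:
Δσ_z = 3P/(2πz²) · [1 + (r/z)²]^(−5/2)
r/z = 0.64/2.2 = 0.29091; [1+(r/z)²]^(−5/2) = 0.8162.
Δσ_z = 3×1710/(2π×2.2²) × 0.8162 = 168.69 × 0.8162 = 137.7 kPa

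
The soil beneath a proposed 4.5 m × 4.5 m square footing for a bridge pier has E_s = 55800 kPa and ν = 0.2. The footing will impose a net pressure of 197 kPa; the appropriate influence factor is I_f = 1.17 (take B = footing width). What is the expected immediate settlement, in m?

Immediate (elastic) settlement: S_e = q·B·(1−ν²)/E_s · I_f.
S_e = 197 × 4.5 × (1 − 0.2²) / 55800 × 1.17
    = 197 × 4.5 × 0.96 / 55800 × 1.17
    = 0.01784 m

S_e ≈ 0.0178 m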